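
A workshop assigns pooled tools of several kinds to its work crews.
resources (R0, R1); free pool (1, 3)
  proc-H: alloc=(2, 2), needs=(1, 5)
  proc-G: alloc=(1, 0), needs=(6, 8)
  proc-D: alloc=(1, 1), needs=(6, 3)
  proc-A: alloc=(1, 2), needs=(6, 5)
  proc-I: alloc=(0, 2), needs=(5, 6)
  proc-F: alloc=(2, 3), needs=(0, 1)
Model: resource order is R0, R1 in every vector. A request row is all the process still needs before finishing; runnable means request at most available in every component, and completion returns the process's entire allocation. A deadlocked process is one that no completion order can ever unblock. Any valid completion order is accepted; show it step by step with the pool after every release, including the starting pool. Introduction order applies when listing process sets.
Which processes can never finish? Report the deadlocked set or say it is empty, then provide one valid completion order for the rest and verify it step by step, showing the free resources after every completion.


Deadlocked: proc-G, proc-D and proc-A.
Key observation: no order helps: past proc-F, proc-H, proc-I, the free pool tops out at (5, 10), below what each blocked process needs in R0.
A valid finishing order for the others: proc-F, proc-H, proc-I. Step-by-step check:
  pool = (1, 3)
  run proc-F (needs (0, 1), free (1, 3)); after release of (2, 3) the pool is (3, 6)
  run proc-H (needs (1, 5), free (3, 6)); after release of (2, 2) the pool is (5, 8)
  run proc-I (needs (5, 6), free (5, 8)); after release of (0, 2) the pool is (5, 10)
The blocked processes can never fit:
  blocked: proc-G wants (6, 8), pool (5, 10) — not enough R0
  blocked: proc-D wants (6, 3), pool (5, 10) — not enough R0
  blocked: proc-A wants (6, 5), pool (5, 10) — not enough R0


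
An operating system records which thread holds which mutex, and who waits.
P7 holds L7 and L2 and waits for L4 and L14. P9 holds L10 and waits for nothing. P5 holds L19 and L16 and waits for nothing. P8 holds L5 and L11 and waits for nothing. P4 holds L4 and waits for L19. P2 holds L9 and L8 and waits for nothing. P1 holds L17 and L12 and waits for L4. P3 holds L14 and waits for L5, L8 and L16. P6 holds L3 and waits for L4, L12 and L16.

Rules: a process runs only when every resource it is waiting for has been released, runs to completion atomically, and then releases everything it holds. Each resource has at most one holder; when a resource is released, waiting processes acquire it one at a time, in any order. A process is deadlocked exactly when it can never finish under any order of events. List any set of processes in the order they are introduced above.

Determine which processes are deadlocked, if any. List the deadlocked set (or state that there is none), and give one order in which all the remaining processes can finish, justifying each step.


Nothing here is deadlocked.
Key observation: although several processes wait, no cycle exists — each chain bottoms out at a free runner.
The rest can finish in the order P9, P8, P2, P5, P3, P4, P7, P1, P6.
Walking it through:
  P9: no waits; runs immediately, freeing L10
  P8: no waits; runs immediately, freeing L5 and L11
  P2: no waits; runs immediately, freeing L9 and L8
  P5: no waits; runs immediately, freeing L19 and L16
  P3: everything it awaited (L5, L8 and L16) is free; runs, freeing L14
  P4: everything it awaited (L19) is free; runs, freeing L4
  P7: everything it awaited (L4 and L14) is free; runs, freeing L7 and L2
  P1: everything it awaited (L4) is free; runs, freeing L17 and L12
  P6: everything it awaited (L4, L12 and L16) is free; runs, freeing L3


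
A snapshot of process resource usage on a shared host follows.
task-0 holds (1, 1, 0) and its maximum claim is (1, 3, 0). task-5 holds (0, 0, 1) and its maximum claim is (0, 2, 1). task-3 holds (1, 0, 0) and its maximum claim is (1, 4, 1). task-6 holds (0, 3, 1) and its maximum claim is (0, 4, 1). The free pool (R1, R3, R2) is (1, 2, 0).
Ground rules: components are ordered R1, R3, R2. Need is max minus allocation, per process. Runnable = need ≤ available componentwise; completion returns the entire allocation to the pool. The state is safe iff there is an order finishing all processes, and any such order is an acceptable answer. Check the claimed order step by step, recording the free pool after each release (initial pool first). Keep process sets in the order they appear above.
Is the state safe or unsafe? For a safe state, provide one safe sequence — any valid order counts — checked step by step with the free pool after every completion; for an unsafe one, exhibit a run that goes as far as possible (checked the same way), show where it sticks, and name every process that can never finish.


SAFE — a valid safe sequence is task-5, task-6, task-3, task-0.
Key observation: reading the order forward, task-5 is the first process whose need (0, 2, 0) meets the free pool (1, 2, 0) exactly on a resource it requests.
Verifying each step:
  pool = (1, 2, 0)
  task-5 needs (0, 2, 0) <= (1, 2, 0) -> finishes; pool += (0, 0, 1) = (1, 2, 1)
  task-6 needs (0, 1, 0) <= (1, 2, 1) -> finishes; pool += (0, 3, 1) = (1, 5, 2)
  task-3 needs (0, 4, 1) <= (1, 5, 2) -> finishes; pool += (1, 0, 0) = (2, 5, 2)
  task-0 needs (0, 2, 0) <= (2, 5, 2) -> finishes; pool += (1, 1, 0) = (3, 6, 2)


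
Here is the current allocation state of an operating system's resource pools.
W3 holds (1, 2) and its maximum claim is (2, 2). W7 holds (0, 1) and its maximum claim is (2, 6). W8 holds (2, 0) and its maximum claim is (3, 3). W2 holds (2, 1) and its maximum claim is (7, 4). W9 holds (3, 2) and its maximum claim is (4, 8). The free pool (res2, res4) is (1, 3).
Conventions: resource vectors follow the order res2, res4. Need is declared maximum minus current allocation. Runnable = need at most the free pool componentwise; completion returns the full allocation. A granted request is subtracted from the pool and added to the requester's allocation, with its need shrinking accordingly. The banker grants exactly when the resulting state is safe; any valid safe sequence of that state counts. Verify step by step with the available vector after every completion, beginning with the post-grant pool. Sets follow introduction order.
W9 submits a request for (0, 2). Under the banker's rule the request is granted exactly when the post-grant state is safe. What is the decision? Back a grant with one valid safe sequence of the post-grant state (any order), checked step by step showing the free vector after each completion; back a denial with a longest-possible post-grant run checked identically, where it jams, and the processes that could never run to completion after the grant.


DENY. Granting would leave the state unsafe.
Key observation: after W3, W8 the pool peaks at (4, 3), and each blocked process is short somewhere: W7 on res4; W2 on res2; W9 on res4.
Pretend the grant happened; the run W3, W8 goes as far as possible. Walking it through:
  pool = (1, 1)
  W3: need (1, 0) fits (1, 1); releases (1, 2), pool now (2, 3)
  W8: need (1, 3) fits (2, 3); releases (2, 0), pool now (4, 3)
  blocked: W7 wants (2, 5), pool (4, 3) — not enough res4
  blocked: W2 wants (5, 3), pool (4, 3) — not enough res2
  blocked: W9 wants (1, 4), pool (4, 3) — not enough res4
Had the request been granted, W7, W2 and W9 could never finish.


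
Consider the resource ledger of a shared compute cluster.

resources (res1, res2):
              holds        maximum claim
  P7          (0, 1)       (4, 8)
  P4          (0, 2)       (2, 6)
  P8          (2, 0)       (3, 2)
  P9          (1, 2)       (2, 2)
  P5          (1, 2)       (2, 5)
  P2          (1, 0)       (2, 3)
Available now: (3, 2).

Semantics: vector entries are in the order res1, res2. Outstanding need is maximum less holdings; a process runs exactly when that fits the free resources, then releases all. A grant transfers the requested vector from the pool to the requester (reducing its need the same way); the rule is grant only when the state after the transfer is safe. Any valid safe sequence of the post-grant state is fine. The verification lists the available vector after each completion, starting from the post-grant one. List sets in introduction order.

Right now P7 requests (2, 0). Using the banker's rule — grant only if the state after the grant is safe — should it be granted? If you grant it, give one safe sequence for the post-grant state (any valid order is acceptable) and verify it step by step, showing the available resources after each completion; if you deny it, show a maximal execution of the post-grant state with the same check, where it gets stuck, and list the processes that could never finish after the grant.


GRANT. The post-grant state is safe; one safe sequence: P8, P9, P5, P4, P7, P2.
Key observation: after the grant the pool drops to (1, 2), which still lets P8 finish first and unwind the rest.
Check on the post-grant state, step by step:
  pool = (1, 2)
  P8: need (1, 2) fits (1, 2); releases (2, 0), pool now (3, 2)
  P9: need (1, 0) fits (3, 2); releases (1, 2), pool now (4, 4)
  P5: need (1, 3) fits (4, 4); releases (1, 2), pool now (5, 6)
  P4: need (2, 4) fits (5, 6); releases (0, 2), pool now (5, 8)
  P7: need (2, 7) fits (5, 8); releases (2, 1), pool now (7, 9)
  P2: need (1, 3) fits (7, 9); releases (1, 0), pool now (8, 9)


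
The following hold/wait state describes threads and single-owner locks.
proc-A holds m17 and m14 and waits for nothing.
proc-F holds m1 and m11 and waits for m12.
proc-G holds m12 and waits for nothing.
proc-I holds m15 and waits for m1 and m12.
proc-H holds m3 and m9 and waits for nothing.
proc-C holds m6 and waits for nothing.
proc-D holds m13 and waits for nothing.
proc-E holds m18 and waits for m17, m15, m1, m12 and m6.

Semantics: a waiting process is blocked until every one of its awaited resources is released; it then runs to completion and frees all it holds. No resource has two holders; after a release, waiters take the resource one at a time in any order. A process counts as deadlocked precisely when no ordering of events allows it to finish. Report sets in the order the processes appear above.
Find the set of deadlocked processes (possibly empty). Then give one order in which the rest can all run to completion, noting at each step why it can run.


The deadlocked set is empty.
Key observation: although several processes wait, no cycle exists — each chain bottoms out at a free runner.
A valid finishing order for the others: proc-H, proc-G, proc-F, proc-D, proc-C, proc-A, proc-I, proc-E.
Walking it through:
  proc-H: no waits; runs immediately, freeing m3 and m9
  proc-G: no waits; runs immediately, freeing m12
  proc-F waits on m12 — all released -> runs and releases m1 and m11
  proc-D: no waits; runs immediately, freeing m13
  proc-C: no waits; runs immediately, freeing m6
  proc-A: no waits; runs immediately, freeing m17 and m14
  proc-I waits on m1 and m12 — all released -> runs and releases m15
  proc-E waits on m17, m15, m1, m12 and m6 — all released -> runs and releases m18


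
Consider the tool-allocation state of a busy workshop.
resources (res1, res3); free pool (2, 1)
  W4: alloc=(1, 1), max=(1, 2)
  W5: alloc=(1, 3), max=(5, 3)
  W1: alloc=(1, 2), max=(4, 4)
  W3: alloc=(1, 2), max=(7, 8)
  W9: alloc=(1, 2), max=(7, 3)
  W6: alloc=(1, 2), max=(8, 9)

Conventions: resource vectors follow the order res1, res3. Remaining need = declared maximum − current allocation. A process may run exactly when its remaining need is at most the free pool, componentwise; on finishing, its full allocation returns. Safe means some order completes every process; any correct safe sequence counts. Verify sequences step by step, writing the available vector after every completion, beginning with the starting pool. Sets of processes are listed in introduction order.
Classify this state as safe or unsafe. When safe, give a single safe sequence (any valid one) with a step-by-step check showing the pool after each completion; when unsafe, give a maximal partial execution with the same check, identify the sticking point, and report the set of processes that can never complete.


UNSAFE.
Key observation: the wall is res1: completing W4, W1, W5 brings the pool only to (5, 7), and all the rest need more.
The run W4, W1, W5 cannot be extended any further. Check, step by step:
  pool = (2, 1)
  W4: need (0, 1) fits (2, 1); releases (1, 1), pool now (3, 2)
  W1: need (3, 2) fits (3, 2); releases (1, 2), pool now (4, 4)
  W5: need (4, 0) fits (4, 4); releases (1, 3), pool now (5, 7)
  blocked: W3 wants (6, 6), pool (5, 7) — not enough res1
  blocked: W9 wants (6, 1), pool (5, 7) — not enough res1
  blocked: W6 wants (7, 7), pool (5, 7) — not enough res1
Never able to finish: W3, W9 and W6.


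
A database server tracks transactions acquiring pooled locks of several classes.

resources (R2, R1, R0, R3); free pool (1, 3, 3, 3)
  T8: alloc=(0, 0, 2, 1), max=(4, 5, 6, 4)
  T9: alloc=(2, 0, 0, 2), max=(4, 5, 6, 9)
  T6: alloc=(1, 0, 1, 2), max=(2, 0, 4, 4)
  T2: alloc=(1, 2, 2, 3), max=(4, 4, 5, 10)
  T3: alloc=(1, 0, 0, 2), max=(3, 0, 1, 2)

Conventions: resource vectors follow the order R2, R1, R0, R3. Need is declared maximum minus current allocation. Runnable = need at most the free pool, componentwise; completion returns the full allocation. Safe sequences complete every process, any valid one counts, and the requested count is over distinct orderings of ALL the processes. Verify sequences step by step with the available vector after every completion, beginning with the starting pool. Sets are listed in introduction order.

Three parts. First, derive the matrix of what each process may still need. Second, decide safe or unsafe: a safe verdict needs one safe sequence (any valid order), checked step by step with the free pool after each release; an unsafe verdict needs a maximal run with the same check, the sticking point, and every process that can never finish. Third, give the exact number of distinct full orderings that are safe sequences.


(1) Need matrix, components ordered R2, R1, R0, R3:
  T8: (4, 5, 4, 3)
  T9: (2, 5, 6, 7)
  T6: (1, 0, 3, 2)
  T2: (3, 2, 3, 7)
  T3: (2, 0, 1, 0)
(2) The state is SAFE; one workable sequence: T6, T3, T2, T8, T9.
Key observation: reading the order forward, T6 is the first process whose need (1, 0, 3, 2) meets the free pool (1, 3, 3, 3) exactly on a resource it requests.
Walking it through:
  pool = (1, 3, 3, 3)
  run T6 (needs (1, 0, 3, 2), free (1, 3, 3, 3)); after release of (1, 0, 1, 2) the pool is (2, 3, 4, 5)
  run T3 (needs (2, 0, 1, 0), free (2, 3, 4, 5)); after release of (1, 0, 0, 2) the pool is (3, 3, 4, 7)
  run T2 (needs (3, 2, 3, 7), free (3, 3, 4, 7)); after release of (1, 2, 2, 3) the pool is (4, 5, 6, 10)
  run T8 (needs (4, 5, 4, 3), free (4, 5, 6, 10)); after release of (0, 0, 2, 1) the pool is (4, 5, 8, 11)
  run T9 (needs (2, 5, 6, 7), free (4, 5, 8, 11)); after release of (2, 0, 0, 2) the pool is (6, 5, 8, 13)
(3) The exact count: 2 of the possible complete orderings are safe sequences.


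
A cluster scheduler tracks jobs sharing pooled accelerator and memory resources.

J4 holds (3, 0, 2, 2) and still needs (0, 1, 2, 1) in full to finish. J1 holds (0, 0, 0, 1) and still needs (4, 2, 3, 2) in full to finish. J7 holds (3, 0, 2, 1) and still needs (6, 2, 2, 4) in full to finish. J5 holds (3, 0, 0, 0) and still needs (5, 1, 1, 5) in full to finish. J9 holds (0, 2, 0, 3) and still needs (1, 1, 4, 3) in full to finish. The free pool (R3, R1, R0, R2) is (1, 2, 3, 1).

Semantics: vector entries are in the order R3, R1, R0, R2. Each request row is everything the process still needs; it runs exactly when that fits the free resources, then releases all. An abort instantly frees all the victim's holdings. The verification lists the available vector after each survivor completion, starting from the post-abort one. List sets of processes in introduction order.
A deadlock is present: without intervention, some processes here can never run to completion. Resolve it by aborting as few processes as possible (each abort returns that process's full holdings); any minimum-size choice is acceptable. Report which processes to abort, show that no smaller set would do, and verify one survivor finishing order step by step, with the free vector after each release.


Minimum abort set: J7.
Key observation: J5 was stuck for good until J7 gave back (3, 0, 2, 1); in the order shown it finishes at step 4.
Why nothing smaller works: aborting no one leaves the state deadlocked as given.
Survivors finish in the order: J4, J9, J1, J5. Verifying each step (pool after the aborts first):
  pool = (4, 2, 5, 2)
  J4 needs (0, 1, 2, 1) <= (4, 2, 5, 2) -> finishes; pool += (3, 0, 2, 2) = (7, 2, 7, 4)
  J9 needs (1, 1, 4, 3) <= (7, 2, 7, 4) -> finishes; pool += (0, 2, 0, 3) = (7, 4, 7, 7)
  J1 needs (4, 2, 3, 2) <= (7, 4, 7, 7) -> finishes; pool += (0, 0, 0, 1) = (7, 4, 7, 8)
  J5 needs (5, 1, 1, 5) <= (7, 4, 7, 8) -> finishes; pool += (3, 0, 0, 0) = (10, 4, 7, 8)


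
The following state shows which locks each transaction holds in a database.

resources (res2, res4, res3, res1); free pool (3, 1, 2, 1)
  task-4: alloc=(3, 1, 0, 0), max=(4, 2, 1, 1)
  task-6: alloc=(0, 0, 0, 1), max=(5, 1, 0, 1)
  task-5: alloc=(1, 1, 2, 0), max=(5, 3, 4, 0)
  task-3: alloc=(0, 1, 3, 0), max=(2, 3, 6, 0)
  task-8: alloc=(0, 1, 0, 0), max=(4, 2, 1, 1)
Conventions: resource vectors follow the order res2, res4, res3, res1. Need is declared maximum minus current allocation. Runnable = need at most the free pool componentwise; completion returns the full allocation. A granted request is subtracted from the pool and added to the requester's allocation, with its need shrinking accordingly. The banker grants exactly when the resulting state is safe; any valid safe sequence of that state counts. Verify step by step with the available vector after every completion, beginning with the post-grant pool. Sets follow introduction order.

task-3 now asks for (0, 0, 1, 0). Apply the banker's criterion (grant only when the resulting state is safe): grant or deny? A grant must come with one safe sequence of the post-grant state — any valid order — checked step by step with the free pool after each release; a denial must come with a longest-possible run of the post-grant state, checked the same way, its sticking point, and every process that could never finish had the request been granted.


DENY: after the grant no complete ordering would exist.
Key observation: after task-4, task-6, task-8 complete, (6, 3, 1, 2) is the best the pool ever gets, yet each leftover process wants more res3.
Pretend the grant happened; the run task-4, task-6, task-8 goes as far as possible. Walking it through:
  pool = (3, 1, 1, 1)
  task-4 needs (1, 1, 1, 1) <= (3, 1, 1, 1) -> finishes; pool += (3, 1, 0, 0) = (6, 2, 1, 1)
  task-6 needs (5, 1, 0, 0) <= (6, 2, 1, 1) -> finishes; pool += (0, 0, 0, 1) = (6, 2, 1, 2)
  task-8 needs (4, 1, 1, 1) <= (6, 2, 1, 2) -> finishes; pool += (0, 1, 0, 0) = (6, 3, 1, 2)
  task-5 cannot run: need (4, 2, 2, 0) vs free (6, 3, 1, 2) (insufficient res3)
  task-3 cannot run: need (2, 2, 2, 0) vs free (6, 3, 1, 2) (insufficient res3)
Had the request been granted, task-5 and task-3 could never finish.


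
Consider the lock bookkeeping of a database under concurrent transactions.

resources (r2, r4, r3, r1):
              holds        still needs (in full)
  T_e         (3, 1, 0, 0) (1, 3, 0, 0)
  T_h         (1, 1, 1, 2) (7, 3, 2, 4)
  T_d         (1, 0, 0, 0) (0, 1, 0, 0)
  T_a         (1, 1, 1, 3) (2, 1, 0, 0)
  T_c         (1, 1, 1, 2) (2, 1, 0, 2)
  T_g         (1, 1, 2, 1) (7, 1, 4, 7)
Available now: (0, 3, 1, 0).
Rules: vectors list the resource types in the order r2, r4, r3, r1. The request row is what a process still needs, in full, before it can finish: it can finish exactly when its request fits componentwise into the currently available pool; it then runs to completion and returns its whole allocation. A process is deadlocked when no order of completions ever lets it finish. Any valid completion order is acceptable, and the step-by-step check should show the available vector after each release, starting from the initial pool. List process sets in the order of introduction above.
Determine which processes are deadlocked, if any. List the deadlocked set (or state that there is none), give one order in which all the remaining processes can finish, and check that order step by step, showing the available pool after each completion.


Deadlocked: T_h and T_g.
Key observation: once T_d, T_e, T_a, T_c finish, the pool peaks at (6, 6, 3, 5) — and every remaining process still needs more r2 than that.
A valid finishing order for the others: T_d, T_e, T_a, T_c. Verifying each step:
  pool = (0, 3, 1, 0)
  run T_d (needs (0, 1, 0, 0), free (0, 3, 1, 0)); after release of (1, 0, 0, 0) the pool is (1, 3, 1, 0)
  run T_e (needs (1, 3, 0, 0), free (1, 3, 1, 0)); after release of (3, 1, 0, 0) the pool is (4, 4, 1, 0)
  run T_a (needs (2, 1, 0, 0), free (4, 4, 1, 0)); after release of (1, 1, 1, 3) the pool is (5, 5, 2, 3)
  run T_c (needs (2, 1, 0, 2), free (5, 5, 2, 3)); after release of (1, 1, 1, 2) the pool is (6, 6, 3, 5)
None of the blocked processes ever fits:
  T_h cannot run: need (7, 3, 2, 4) vs free (6, 6, 3, 5) (insufficient r2)
  T_g cannot run: need (7, 1, 4, 7) vs free (6, 6, 3, 5) (insufficient r2, r3 and r1)


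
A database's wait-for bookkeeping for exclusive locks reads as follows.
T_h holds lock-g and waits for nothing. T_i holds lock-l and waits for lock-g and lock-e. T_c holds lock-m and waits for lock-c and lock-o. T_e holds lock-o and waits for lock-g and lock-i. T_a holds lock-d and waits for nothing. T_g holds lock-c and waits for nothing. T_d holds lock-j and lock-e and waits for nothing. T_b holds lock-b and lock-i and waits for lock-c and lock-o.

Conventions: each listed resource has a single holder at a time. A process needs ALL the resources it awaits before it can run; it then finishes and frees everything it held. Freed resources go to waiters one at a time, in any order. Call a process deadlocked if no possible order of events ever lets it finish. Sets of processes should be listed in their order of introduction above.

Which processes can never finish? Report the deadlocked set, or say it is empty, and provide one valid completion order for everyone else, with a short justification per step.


Deadlocked: T_c, T_e and T_b.
Key observation: the wait chain closes on itself along T_e -> T_b -> T_e; T_c waits into the deadlock from upstream.
The rest can finish in the order T_a, T_h, T_d, T_g, T_i.
Step-by-step check:
  T_a waits on nothing -> runs at once and releases lock-d
  T_h waits on nothing -> runs at once and releases lock-g
  T_d waits on nothing -> runs at once and releases lock-j and lock-e
  T_g waits on nothing -> runs at once and releases lock-c
  run T_i (all its waits — lock-g and lock-e — are resolved); releases lock-l


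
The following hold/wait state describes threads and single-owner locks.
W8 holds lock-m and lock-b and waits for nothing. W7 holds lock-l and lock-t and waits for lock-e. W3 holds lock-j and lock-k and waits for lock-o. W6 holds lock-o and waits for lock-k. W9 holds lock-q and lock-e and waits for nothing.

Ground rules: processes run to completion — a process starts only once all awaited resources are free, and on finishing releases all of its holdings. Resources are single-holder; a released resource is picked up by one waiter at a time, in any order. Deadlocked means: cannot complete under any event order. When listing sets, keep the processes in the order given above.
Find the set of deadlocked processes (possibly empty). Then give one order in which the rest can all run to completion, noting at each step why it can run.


Deadlocked: W3 and W6.
Key observation: the wait chain closes on itself along W3 -> W6 -> W3; no other process is dragged down with it.
One completion order for the rest: W9, W7, W8.
Step-by-step check:
  W9 waits on nothing -> runs at once and releases lock-q and lock-e
  W7 waits on lock-e — all released -> runs and releases lock-l and lock-t
  W8 waits on nothing -> runs at once and releases lock-m and lock-b


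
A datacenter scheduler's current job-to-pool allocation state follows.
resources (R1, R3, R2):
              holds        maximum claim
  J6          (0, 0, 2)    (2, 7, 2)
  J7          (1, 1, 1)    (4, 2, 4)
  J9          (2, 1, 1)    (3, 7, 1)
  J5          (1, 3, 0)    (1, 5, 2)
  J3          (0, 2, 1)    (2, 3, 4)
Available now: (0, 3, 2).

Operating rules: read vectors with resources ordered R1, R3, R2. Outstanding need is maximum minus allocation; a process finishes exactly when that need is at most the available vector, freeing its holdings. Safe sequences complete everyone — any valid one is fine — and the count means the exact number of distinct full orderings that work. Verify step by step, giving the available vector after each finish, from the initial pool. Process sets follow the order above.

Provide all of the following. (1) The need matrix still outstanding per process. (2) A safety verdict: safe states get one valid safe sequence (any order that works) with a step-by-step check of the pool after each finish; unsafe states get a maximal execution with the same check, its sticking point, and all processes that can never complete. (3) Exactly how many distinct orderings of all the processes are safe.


(1) Need matrix, components ordered R1, R3, R2:
  J6: (2, 7, 0)
  J7: (3, 1, 3)
  J9: (1, 6, 0)
  J5: (0, 2, 2)
  J3: (2, 1, 3)
(2) SAFE — a valid safe sequence is J5, J9, J6, J7, J3.
Key observation: the first exact fit in this order is J5 — it needs (0, 2, 2) with (0, 3, 2) free, meeting a requested resource to the last unit.
Verifying each step:
  pool = (0, 3, 2)
  run J5 (needs (0, 2, 2), free (0, 3, 2)); after release of (1, 3, 0) the pool is (1, 6, 2)
  run J9 (needs (1, 6, 0), free (1, 6, 2)); after release of (2, 1, 1) the pool is (3, 7, 3)
  run J6 (needs (2, 7, 0), free (3, 7, 3)); after release of (0, 0, 2) the pool is (3, 7, 5)
  run J7 (needs (3, 1, 3), free (3, 7, 5)); after release of (1, 1, 1) the pool is (4, 8, 6)
  run J3 (needs (2, 1, 3), free (4, 8, 6)); after release of (0, 2, 1) the pool is (4, 10, 7)
(3) The exact count: 6 of the possible complete orderings are safe sequences.


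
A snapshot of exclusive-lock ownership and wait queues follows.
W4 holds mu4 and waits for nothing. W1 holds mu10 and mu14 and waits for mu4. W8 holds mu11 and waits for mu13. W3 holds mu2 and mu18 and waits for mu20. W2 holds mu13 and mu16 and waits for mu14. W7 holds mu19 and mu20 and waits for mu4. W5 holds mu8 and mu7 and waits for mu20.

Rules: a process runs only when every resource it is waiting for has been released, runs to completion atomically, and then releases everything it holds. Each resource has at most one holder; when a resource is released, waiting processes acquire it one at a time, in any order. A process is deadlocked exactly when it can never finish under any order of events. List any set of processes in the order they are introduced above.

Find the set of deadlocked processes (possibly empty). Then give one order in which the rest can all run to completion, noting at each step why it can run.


No process is deadlocked.
Key observation: no waiting chain loops back on itself — every chain ends at a process that waits on nothing, so everyone eventually runs.
One completion order for the rest: W4, W1, W7, W3, W2, W5, W8.
Walking it through:
  W4 waits on nothing -> runs at once and releases mu4
  run W1 (all its waits — mu4 — are resolved); releases mu10 and mu14
  run W7 (all its waits — mu4 — are resolved); releases mu19 and mu20
  run W3 (all its waits — mu20 — are resolved); releases mu2 and mu18
  run W2 (all its waits — mu14 — are resolved); releases mu13 and mu16
  run W5 (all its waits — mu20 — are resolved); releases mu8 and mu7
  run W8 (all its waits — mu13 — are resolved); releases mu11


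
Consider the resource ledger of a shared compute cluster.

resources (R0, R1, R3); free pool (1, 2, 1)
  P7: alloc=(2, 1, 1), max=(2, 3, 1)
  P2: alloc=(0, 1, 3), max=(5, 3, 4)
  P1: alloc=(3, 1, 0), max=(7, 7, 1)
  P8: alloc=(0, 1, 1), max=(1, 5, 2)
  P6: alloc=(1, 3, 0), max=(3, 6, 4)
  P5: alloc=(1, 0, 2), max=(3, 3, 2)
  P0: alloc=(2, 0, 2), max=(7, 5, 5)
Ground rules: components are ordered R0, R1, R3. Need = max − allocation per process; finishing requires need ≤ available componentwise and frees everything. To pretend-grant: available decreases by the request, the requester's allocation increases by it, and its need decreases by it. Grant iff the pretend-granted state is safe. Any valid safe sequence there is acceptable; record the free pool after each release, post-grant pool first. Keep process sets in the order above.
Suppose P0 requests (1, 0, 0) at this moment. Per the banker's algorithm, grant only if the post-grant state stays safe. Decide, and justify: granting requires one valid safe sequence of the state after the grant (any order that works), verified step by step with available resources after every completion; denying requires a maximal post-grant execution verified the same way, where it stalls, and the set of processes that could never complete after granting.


GRANT: granting preserves safety; a valid post-grant sequence is P7, P5, P6, P0, P1, P2, P8.
Key observation: after the grant the pool drops to (0, 2, 1), which still lets P7 finish first and unwind the rest.
Check on the post-grant state, step by step:
  pool = (0, 2, 1)
  P7: need (0, 2, 0) fits (0, 2, 1); releases (2, 1, 1), pool now (2, 3, 2)
  P5: need (2, 3, 0) fits (2, 3, 2); releases (1, 0, 2), pool now (3, 3, 4)
  P6: need (2, 3, 4) fits (3, 3, 4); releases (1, 3, 0), pool now (4, 6, 4)
  P0: need (4, 5, 3) fits (4, 6, 4); releases (3, 0, 2), pool now (7, 6, 6)
  P1: need (4, 6, 1) fits (7, 6, 6); releases (3, 1, 0), pool now (10, 7, 6)
  P2: need (5, 2, 1) fits (10, 7, 6); releases (0, 1, 3), pool now (10, 8, 9)
  P8: need (1, 4, 1) fits (10, 8, 9); releases (0, 1, 1), pool now (10, 9, 10)


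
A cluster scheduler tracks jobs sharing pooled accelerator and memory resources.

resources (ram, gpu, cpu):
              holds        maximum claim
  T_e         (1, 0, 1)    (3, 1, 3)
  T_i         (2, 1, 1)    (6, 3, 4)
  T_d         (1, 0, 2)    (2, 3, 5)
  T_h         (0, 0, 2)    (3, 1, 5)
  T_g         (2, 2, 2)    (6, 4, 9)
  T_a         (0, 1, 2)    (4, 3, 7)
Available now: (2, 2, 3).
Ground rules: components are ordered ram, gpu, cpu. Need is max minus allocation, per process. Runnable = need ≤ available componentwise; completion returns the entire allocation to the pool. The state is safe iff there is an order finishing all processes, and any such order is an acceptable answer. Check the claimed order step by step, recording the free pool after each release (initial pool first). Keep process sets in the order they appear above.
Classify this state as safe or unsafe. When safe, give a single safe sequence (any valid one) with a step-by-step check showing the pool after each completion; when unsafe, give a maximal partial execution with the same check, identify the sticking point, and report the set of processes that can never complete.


The state is UNSAFE.
Key observation: after T_e, T_h the pool peaks at (3, 2, 6), and each blocked process is short somewhere: T_i on ram; T_d on gpu; T_g on ram, cpu; T_a on ram.
A maximal execution: T_e, T_h — then nothing else fits. Verifying each step:
  pool = (2, 2, 3)
  T_e: need (2, 1, 2) fits (2, 2, 3); releases (1, 0, 1), pool now (3, 2, 4)
  T_h: need (3, 1, 3) fits (3, 2, 4); releases (0, 0, 2), pool now (3, 2, 6)
  T_i still needs (4, 2, 3) but only (3, 2, 6) is free — short on ram
  T_d still needs (1, 3, 3) but only (3, 2, 6) is free — short on gpu
  T_g still needs (4, 2, 7) but only (3, 2, 6) is free — short on ram and cpu
  T_a still needs (4, 2, 5) but only (3, 2, 6) is free — short on ram
Processes that can never finish: T_i, T_d, T_g and T_a.


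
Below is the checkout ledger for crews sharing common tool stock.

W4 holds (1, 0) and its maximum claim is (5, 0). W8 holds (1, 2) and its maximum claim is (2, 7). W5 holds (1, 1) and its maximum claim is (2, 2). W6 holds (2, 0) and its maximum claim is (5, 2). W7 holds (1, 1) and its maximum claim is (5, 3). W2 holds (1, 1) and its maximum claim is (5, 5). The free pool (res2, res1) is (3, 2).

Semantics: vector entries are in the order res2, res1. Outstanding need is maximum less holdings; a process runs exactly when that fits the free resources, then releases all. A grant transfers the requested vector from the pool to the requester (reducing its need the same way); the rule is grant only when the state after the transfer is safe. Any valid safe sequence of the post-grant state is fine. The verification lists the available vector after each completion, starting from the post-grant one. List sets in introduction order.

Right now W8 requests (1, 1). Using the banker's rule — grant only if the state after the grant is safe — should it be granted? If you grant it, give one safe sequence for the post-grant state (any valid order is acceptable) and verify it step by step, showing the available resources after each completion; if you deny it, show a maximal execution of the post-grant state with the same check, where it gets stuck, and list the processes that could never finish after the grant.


DENY. Granting would leave the state unsafe.
Key observation: the wall is res1: completing W5, W6, W4, W7 brings the pool only to (7, 3), and all the rest need more.
Pretend the grant happened; the run W5, W6, W4, W7 goes as far as possible. Check, step by step:
  pool = (2, 1)
  run W5 (needs (1, 1), free (2, 1)); after release of (1, 1) the pool is (3, 2)
  run W6 (needs (3, 2), free (3, 2)); after release of (2, 0) the pool is (5, 2)
  run W4 (needs (4, 0), free (5, 2)); after release of (1, 0) the pool is (6, 2)
  run W7 (needs (4, 2), free (6, 2)); after release of (1, 1) the pool is (7, 3)
  blocked: W8 wants (0, 4), pool (7, 3) — not enough res1
  blocked: W2 wants (4, 4), pool (7, 3) — not enough res1
Had the request been granted, W8 and W2 could never finish.


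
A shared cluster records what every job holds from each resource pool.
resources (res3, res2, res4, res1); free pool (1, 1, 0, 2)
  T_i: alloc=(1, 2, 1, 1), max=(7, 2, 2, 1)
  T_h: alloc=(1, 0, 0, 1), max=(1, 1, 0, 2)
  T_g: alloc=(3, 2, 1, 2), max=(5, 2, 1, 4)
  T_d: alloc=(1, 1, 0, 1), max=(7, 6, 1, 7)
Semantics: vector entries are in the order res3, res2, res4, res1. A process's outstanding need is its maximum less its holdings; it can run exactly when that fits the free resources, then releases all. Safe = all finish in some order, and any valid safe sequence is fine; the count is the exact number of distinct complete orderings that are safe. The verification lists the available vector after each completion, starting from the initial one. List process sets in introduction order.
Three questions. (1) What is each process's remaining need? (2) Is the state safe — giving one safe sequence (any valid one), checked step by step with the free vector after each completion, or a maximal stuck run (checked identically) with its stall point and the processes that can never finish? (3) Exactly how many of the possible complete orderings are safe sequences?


(1) Need matrix, components ordered res3, res2, res4, res1:
  T_i: (6, 0, 1, 0)
  T_h: (0, 1, 0, 1)
  T_g: (2, 0, 0, 2)
  T_d: (6, 5, 1, 6)
(2) UNSAFE.
Key observation: after T_h, T_g complete, (5, 3, 1, 5) is the best the pool ever gets, yet each leftover process wants more res3.
The run T_h, T_g cannot be extended any further. Step-by-step check:
  pool = (1, 1, 0, 2)
  T_h: need (0, 1, 0, 1) fits (1, 1, 0, 2); releases (1, 0, 0, 1), pool now (2, 1, 0, 3)
  T_g: need (2, 0, 0, 2) fits (2, 1, 0, 3); releases (3, 2, 1, 2), pool now (5, 3, 1, 5)
  T_i still needs (6, 0, 1, 0) but only (5, 3, 1, 5) is free — short on res3
  T_d still needs (6, 5, 1, 6) but only (5, 3, 1, 5) is free — short on res3, res2 and res1
Processes that can never finish: T_i and T_d.
(3) Exactly 0 of the possible complete orderings are safe sequences.


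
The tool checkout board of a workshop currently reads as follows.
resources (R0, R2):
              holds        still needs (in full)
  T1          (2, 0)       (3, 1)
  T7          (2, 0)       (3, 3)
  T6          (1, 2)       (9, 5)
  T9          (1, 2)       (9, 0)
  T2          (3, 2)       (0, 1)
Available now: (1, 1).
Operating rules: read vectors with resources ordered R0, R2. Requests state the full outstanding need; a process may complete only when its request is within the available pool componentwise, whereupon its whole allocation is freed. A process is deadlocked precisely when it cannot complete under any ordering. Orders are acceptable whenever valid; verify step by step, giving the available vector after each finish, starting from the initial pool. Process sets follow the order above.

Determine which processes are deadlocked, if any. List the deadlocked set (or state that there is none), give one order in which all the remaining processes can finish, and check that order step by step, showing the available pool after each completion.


Deadlocked: T6 and T9.
Key observation: T2, T1, T7 can finish, but then (8, 3) is all there is, and the blocked group's R0 demands exceed it.
The rest can finish in the order T2, T1, T7. Check, step by step:
  pool = (1, 1)
  run T2 (needs (0, 1), free (1, 1)); after release of (3, 2) the pool is (4, 3)
  run T1 (needs (3, 1), free (4, 3)); after release of (2, 0) the pool is (6, 3)
  run T7 (needs (3, 3), free (6, 3)); after release of (2, 0) the pool is (8, 3)
The stuck group stays short no matter what:
  blocked: T6 wants (9, 5), pool (8, 3) — not enough R0 and R2
  blocked: T9 wants (9, 0), pool (8, 3) — not enough R0


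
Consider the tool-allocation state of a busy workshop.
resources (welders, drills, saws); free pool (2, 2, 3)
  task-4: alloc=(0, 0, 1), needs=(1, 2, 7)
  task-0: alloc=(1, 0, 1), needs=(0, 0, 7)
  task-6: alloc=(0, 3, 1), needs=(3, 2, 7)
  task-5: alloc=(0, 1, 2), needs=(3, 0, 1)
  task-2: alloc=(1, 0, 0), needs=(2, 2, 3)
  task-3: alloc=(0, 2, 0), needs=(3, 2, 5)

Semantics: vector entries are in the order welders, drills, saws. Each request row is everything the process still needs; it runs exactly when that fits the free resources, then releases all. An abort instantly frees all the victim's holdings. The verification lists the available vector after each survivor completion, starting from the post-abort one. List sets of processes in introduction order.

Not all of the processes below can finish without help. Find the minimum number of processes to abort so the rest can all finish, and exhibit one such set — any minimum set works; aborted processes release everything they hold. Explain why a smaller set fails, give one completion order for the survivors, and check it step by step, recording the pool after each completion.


The answer: abort task-4 and task-6.
Key observation: aborting task-4 and task-6 returns (0, 3, 2), and task-0 — hopeless before — runs at step 4 with the returned capacity in the pool.
Why nothing smaller works — every single abort fails: task-4 alone leaves task-0 blocked (short on saws); task-0 alone leaves task-4 blocked (short on saws); task-6 alone leaves task-4 blocked (short on saws); task-5 alone leaves task-4 blocked (short on saws); task-2 alone leaves task-4 blocked (short on saws); task-3 alone leaves task-4 blocked (short on saws).
The survivors complete as task-2, task-3, task-5, task-0. Step-by-step check (starting from the post-abort pool):
  pool = (2, 5, 5)
  task-2: need (2, 2, 3) fits (2, 5, 5); releases (1, 0, 0), pool now (3, 5, 5)
  task-3: need (3, 2, 5) fits (3, 5, 5); releases (0, 2, 0), pool now (3, 7, 5)
  task-5: need (3, 0, 1) fits (3, 7, 5); releases (0, 1, 2), pool now (3, 8, 7)
  task-0: need (0, 0, 7) fits (3, 8, 7); releases (1, 0, 1), pool now (4, 8, 8)


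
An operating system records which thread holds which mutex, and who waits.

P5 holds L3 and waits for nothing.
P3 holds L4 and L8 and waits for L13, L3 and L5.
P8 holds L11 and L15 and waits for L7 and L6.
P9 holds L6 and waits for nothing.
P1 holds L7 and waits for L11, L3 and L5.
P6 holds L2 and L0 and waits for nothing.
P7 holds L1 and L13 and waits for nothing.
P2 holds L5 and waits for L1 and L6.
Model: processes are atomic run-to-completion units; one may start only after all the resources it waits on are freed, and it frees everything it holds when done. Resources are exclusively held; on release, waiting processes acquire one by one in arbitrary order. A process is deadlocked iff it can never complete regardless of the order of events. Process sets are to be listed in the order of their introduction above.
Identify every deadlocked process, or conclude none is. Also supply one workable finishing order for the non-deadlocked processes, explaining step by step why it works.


Deadlocked: P8 and P1.
Key observation: the wait chain closes on itself along P8 -> P1 -> P8; no other process is dragged down with it.
The rest can finish in the order P7, P6, P9, P2, P5, P3.
Step-by-step check:
  run P7 (it waits on nothing); releases L1 and L13
  run P6 (it waits on nothing); releases L2 and L0
  run P9 (it waits on nothing); releases L6
  run P2 (all its waits — L1 and L6 — are resolved); releases L5
  run P5 (it waits on nothing); releases L3
  run P3 (all its waits — L13, L3 and L5 — are resolved); releases L4 and L8
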